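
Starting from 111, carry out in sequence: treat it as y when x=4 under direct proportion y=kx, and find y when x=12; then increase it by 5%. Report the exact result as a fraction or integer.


Start with 111.
Step 1: Direct prop: k = (111)/4; new y = k*12 = 111*12/4 = 333
Step 2: Increase by 5%: 333 * 105/100 = 6993/20
Final result = 6993/20

6993/20


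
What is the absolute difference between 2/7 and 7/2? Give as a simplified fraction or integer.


Simplify: 2/7 = 2/7 and 7/2 = 7/2
Find common denominator: LCD = 14
Convert: 4/14 and 49/14
Difference = |4 - 49|/14 = 45/14
Simplified = 45/14

45/14


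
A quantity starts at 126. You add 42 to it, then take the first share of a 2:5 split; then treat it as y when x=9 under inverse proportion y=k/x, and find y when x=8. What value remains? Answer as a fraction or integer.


Start with 126.
Step 1: Add 42: 126+42=168; split 2:5 first = 168*2/7 = 48
Step 2: Inverse prop: k = (48)*9; new y = k/8 = 48*9/8 = 54
Final result = 54

54


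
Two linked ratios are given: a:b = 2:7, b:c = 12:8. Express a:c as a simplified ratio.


Given a:b = 2:7 and b:c = 12:8
Make b consistent. Multiply first ratio by 12: a:b = 24:84
Multiply second ratio by 7: b:c = 84:56
Now b = 84 in both, so a:b:c = 24:84:56
Therefore a:c = 24:56
Simplify by GCD: a:c = 3:7

3:7


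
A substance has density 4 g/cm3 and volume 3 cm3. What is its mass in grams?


Using mass = density * volume
Density = 4 g/cm3
Volume = 3 cm3
Mass = 4 * 3
= 12 g

12


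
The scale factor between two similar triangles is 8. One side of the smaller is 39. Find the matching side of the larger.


Similar triangles have proportional sides
Scale factor = 8
Smaller side = 39
Corresponding larger side = 39 * 8
= 312

312


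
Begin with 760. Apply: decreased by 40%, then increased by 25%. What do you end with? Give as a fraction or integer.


Start: 760
Step 1: decrease by 40% => multiply by 60/100
  760 * 60/100 = 456
Step 2: increase by 25% => multiply by 125/100
  456 * 125/100 = 570
Final value = 570

570


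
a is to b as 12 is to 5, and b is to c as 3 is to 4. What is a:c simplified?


Given a:b = 12:5 and b:c = 3:4
Make b consistent. Multiply first ratio by 3: a:b = 36:15
Multiply second ratio by 5: b:c = 15:20
Now b = 15 in both, so a:b:c = 36:15:20
Therefore a:c = 36:20
Simplify by GCD: a:c = 9:5

9:5


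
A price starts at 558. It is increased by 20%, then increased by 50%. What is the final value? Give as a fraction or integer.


Start: 558
Step 1: increase by 20% => multiply by 120/100
  558 * 120/100 = 3348/5
Step 2: increase by 50% => multiply by 150/100
  3348/5 * 150/100 = 5022/5
Final value = 5022/5

5022/5


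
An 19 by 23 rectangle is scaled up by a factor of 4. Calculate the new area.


Original dimensions: 19 x 23
Enlargement factor = 4
New width = 19 * 4 = 76
New height = 23 * 4 = 92
New area = 76 * 92 = 6992

6992


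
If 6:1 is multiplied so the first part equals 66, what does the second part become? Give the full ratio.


Original ratio: 6:1
First term target: 66
Scale factor = 66 / 6 = 11
Multiply second term: 1 * 11 = 11
Equivalent ratio = 66:11

66:11


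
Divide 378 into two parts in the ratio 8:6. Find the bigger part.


Total parts = 8 + 6 = 14
Value per part = 378 / 14 = 27
First share = 8 * 27 = 216
Second share = 6 * 27 = 162
Larger share = 216

216


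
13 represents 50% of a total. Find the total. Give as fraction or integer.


Given: 13 is 50% of the whole
Set up: 13 = 50/100 * whole
whole = 13 * 100 / 50
whole = 1300 / 50
whole = 26

26


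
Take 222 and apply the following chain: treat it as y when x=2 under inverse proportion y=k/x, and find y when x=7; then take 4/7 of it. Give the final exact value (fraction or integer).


Start with 222.
Step 1: Inverse prop: k = (222)*2; new y = k/7 = 222*2/7 = 444/7
Step 2: Take 4/7: 444/7 * 4/7 = 1776/49
Final result = 1776/49

1776/49


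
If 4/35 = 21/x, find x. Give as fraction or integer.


Setting up: 4/35 = 21/x
Cross multiply: 4 * x = 35 * 21
4x = 735
x = 735/4
x = 735/4

735/4


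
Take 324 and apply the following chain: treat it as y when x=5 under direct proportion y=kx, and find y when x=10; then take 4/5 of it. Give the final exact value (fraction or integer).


Start with 324.
Step 1: Direct prop: k = (324)/5; new y = k*10 = 324*10/5 = 648
Step 2: Take 4/5: 648 * 4/5 = 2592/5
Final result = 2592/5

2592/5


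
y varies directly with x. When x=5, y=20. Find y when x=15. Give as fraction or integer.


Direct proportion: y = kx
Find k: k = 20/5 = 4
Compute y at x=15: y = 4 * 15
y = 60

60


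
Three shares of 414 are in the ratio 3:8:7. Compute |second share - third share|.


Total parts = 3 + 8 + 7 = 18
Value per part = 414 / 18 = 23
Shares: 3*23=69, 8*23=184, 7*23=161
Second share = 184, third share = 161
Difference = |184 - 161| = 23

23


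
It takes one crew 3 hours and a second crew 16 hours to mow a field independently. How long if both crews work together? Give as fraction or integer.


Rate of A = 1/3 job per hour
Rate of B = 1/16 job per hour
Combined rate = 1/3 + 1/16
Find common denominator: (16 + 3)/(3*16) = 19/48
Combined rate = 19/48 job per hour
Time together = 1 / (19/48) = 48/19 hours

48/19


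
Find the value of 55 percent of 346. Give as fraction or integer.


Compute 55% of 346
Convert percentage: 55% = 55/100
Multiply: 346 * 55/100
= 19030/100
= 1903/10

1903/10


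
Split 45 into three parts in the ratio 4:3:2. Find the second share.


Ratio = 4:3:2
Total parts = 4 + 3 + 2 = 9
Value per part = 45 / 9 = 5
First share = 4 * 5 = 20
Middle share = 3 * 5 = 15
Third share = 2 * 5 = 10

15


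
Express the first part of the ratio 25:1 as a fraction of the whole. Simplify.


Total parts = 25 + 1 = 26
First part fraction = 25/26
Simplify: 25/26 = 25/26

25/26


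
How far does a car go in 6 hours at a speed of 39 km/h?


Using distance = speed * time
Speed = 39 km/h
Time = 6 hours
Distance = 39 * 6
= 234 km

234


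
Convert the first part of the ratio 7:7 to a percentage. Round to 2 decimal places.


Total parts = 7 + 7 = 14
First part fraction = 7/14
Percentage = (7/14) * 100
= 0.5 * 100
= 50.00%

50.00


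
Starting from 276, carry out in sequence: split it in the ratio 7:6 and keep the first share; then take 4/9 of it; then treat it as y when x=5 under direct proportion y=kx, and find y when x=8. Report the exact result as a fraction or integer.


Start with 276.
Step 1: Split 7:6, first share = 276 * 7/13 = 1932/13
Step 2: Take 4/9: 1932/13 * 4/9 = 2576/39
Step 3: Direct prop: k = (2576/39)/5; new y = k*8 = 2576/39*8/5 = 20608/195
Final result = 20608/195

20608/195


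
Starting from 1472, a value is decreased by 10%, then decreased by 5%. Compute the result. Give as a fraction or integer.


Start: 1472
Step 1: decrease by 10% => multiply by 90/100
  1472 * 90/100 = 6624/5
Step 2: decrease by 5% => multiply by 95/100
  6624/5 * 95/100 = 31464/25
Final value = 31464/25

31464/25


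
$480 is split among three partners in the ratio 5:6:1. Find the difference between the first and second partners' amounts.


Total parts = 5 + 6 + 1 = 12
Value per part = 480 / 12 = 40
Shares: 5*40=200, 6*40=240, 1*40=40
First share = 200, second share = 240
Difference = |200 - 240| = 40

40


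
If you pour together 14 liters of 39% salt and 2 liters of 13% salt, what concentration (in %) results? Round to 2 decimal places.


Solute in mixture 1 = 39% of 14 L = 14*39/100 = 273/50 L
Solute in mixture 2 = 13% of 2 L = 2*13/100 = 13/50 L
Total solute = 273/50 + 13/50 = 143/25 L
Total volume = 14 + 2 = 16 L
Final concentration = 143/25/16 * 100 = 35.75%

35.75


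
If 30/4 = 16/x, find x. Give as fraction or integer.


Setting up: 30/4 = 16/x
Cross multiply: 30 * x = 4 * 16
30x = 64
x = 64/30
x = 32/15

32/15


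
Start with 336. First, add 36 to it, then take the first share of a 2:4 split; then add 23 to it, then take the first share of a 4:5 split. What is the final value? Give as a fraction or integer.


Start with 336.
Step 1: Add 36: 336+36=372; split 2:4 first = 372*2/6 = 124
Step 2: Add 23: 124+23=147; split 4:5 first = 147*4/9 = 196/3
Final result = 196/3

196/3


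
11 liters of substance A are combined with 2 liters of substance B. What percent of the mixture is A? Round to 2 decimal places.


Volume of A = 11 L
Volume of B = 2 L
Total volume = 11 + 2 = 13 L
Percentage of A = (11/13) * 100
= 84.62%

84.62


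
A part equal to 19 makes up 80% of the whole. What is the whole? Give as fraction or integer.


Given: 19 is 80% of the whole
Set up: 19 = 80/100 * whole
whole = 19 * 100 / 80
whole = 1900 / 80
whole = 95/4

95/4


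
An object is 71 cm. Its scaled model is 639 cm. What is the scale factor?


Original length = 71 cm
Scaled length = 639 cm
Scale factor = 639 / 71
= 9

9


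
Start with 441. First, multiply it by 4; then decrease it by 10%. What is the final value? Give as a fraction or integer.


Start with 441.
Step 1: Multiply by 4: 441 * 4 = 1764
Step 2: Decrease by 10%: 1764 * 90/100 = 7938/5
Final result = 7938/5

7938/5


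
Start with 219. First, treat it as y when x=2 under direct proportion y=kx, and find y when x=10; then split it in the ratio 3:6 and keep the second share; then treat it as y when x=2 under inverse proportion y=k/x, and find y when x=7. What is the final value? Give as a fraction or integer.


Start with 219.
Step 1: Direct prop: k = (219)/2; new y = k*10 = 219*10/2 = 1095
Step 2: Split 3:6, second share = 1095 * 6/9 = 730
Step 3: Inverse prop: k = (730)*2; new y = k/7 = 730*2/7 = 1460/7
Final result = 1460/7

1460/7


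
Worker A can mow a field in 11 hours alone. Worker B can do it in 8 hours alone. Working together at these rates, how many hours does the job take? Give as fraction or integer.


Rate of A = 1/11 job per hour
Rate of B = 1/8 job per hour
Combined rate = 1/11 + 1/8
Find common denominator: (8 + 11)/(11*8) = 19/88
Combined rate = 19/88 job per hour
Time together = 1 / (19/88) = 88/19 hours

88/19


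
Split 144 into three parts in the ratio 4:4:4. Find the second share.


Ratio = 4:4:4
Total parts = 4 + 4 + 4 = 12
Value per part = 144 / 12 = 12
First share = 4 * 12 = 48
Middle share = 4 * 12 = 48
Third share = 4 * 12 = 48

48


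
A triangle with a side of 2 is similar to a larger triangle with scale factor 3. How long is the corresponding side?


Similar triangles have proportional sides
Scale factor = 3
Smaller side = 2
Corresponding larger side = 2 * 3
= 6

6


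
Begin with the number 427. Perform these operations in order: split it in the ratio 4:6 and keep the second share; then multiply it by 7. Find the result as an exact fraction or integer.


Start with 427.
Step 1: Split 4:6, second share = 427 * 6/10 = 1281/5
Step 2: Multiply by 7: 1281/5 * 7 = 8967/5
Final result = 8967/5

8967/5


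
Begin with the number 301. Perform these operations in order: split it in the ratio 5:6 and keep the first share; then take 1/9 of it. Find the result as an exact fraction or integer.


Start with 301.
Step 1: Split 5:6, first share = 301 * 5/11 = 1505/11
Step 2: Take 1/9: 1505/11 * 1/9 = 1505/99
Final result = 1505/99

1505/99


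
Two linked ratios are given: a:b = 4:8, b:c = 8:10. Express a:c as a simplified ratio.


Given a:b = 4:8 and b:c = 8:10
Make b consistent. Multiply first ratio by 8: a:b = 32:64
Multiply second ratio by 8: b:c = 64:80
Now b = 64 in both, so a:b:c = 32:64:80
Therefore a:c = 32:80
Simplify by GCD: a:c = 2:5

2:5


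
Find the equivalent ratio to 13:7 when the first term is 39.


Original ratio: 13:7
First term target: 39
Scale factor = 39 / 13 = 3
Multiply second term: 7 * 3 = 21
Equivalent ratio = 39:21

39:21


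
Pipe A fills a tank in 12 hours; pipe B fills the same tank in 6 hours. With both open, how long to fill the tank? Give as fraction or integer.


Rate of A = 1/12 job per hour
Rate of B = 1/6 job per hour
Combined rate = 1/12 + 1/6
Find common denominator: (6 + 12)/(12*6) = 18/72
Combined rate = 1/4 job per hour
Time together = 1 / (1/4) = 4 hours

4


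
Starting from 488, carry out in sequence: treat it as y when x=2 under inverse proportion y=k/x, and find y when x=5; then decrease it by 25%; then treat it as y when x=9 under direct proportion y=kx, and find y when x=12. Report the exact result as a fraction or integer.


Start with 488.
Step 1: Inverse prop: k = (488)*2; new y = k/5 = 488*2/5 = 976/5
Step 2: Decrease by 25%: 976/5 * 75/100 = 732/5
Step 3: Direct prop: k = (732/5)/9; new y = k*12 = 732/5*12/9 = 976/5
Final result = 976/5

976/5


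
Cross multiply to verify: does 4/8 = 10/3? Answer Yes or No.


Cross multiply to check 4/8 = 10/3
Left cross product: 4 * 3 = 12
Right cross product: 8 * 10 = 80
12 != 80
Not equal, so proportions differ => No

No


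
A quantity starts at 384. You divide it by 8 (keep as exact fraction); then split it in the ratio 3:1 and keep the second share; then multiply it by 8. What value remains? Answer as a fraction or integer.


Start with 384.
Step 1: Divide by 8: 384 / 8 = 48
Step 2: Split 3:1, second share = 48 * 1/4 = 12
Step 3: Multiply by 8: 12 * 8 = 96
Final result = 96

96


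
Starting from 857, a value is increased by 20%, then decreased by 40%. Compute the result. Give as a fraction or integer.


Start: 857
Step 1: increase by 20% => multiply by 120/100
  857 * 120/100 = 5142/5
Step 2: decrease by 40% => multiply by 60/100
  5142/5 * 60/100 = 15426/25
Final value = 15426/25

15426/25


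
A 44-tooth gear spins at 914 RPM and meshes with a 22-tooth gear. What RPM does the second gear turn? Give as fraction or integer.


Gear ratio: teeth_A * RPM_A = teeth_B * RPM_B
44 * 914 = 22 * RPM_B
40216 = 22 * RPM_B
RPM_B = 40216 / 22
RPM_B = 1828

1828


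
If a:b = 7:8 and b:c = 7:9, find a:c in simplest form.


Given a:b = 7:8 and b:c = 7:9
Make b consistent. Multiply first ratio by 7: a:b = 49:56
Multiply second ratio by 8: b:c = 56:72
Now b = 56 in both, so a:b:c = 49:56:72
Therefore a:c = 49:72
Simplify by GCD: a:c = 49:72

49:72


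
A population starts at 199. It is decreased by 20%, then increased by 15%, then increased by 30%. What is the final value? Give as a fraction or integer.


Start: 199
Step 1: decrease by 20% => multiply by 80/100
  199 * 80/100 = 796/5
Step 2: increase by 15% => multiply by 115/100
  796/5 * 115/100 = 4577/25
Step 3: increase by 30% => multiply by 130/100
  4577/25 * 130/100 = 59501/250
Final value = 59501/250

59501/250


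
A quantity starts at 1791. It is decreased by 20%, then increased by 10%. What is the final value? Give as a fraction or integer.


Start: 1791
Step 1: decrease by 20% => multiply by 80/100
  1791 * 80/100 = 7164/5
Step 2: increase by 10% => multiply by 110/100
  7164/5 * 110/100 = 39402/25
Final value = 39402/25

39402/25


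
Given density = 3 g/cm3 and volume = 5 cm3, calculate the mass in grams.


Using mass = density * volume
Density = 3 g/cm3
Volume = 5 cm3
Mass = 3 * 5
= 15 g

15


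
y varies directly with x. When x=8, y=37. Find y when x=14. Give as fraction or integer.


Direct proportion: y = kx
Find k: k = 37/8 = 37/8
Compute y at x=14: y = 37/8 * 14
y = 259/4

259/4


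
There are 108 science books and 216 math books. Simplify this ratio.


Find GCD(108, 216)
GCD = 108
Divide both by 108: 108/108 = 1, 216/108 = 2
Simplified ratio = 1:2

1:2


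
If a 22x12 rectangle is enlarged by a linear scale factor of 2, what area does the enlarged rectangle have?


Original dimensions: 22 x 12
Enlargement factor = 2
New width = 22 * 2 = 44
New height = 12 * 2 = 24
New area = 44 * 24 = 1056

1056


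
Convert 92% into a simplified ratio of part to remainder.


Part = 92%, Remainder = 8%
Ratio = 92:8
GCD(92, 8) = 4
Simplify: 23:2 = 23:2

23:2


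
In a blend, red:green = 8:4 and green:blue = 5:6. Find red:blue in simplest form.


Given a:b = 8:4 and b:c = 5:6
Make b consistent. Multiply first ratio by 5: a:b = 40:20
Multiply second ratio by 4: b:c = 20:24
Now b = 20 in both, so a:b:c = 40:20:24
Therefore a:c = 40:24
Simplify by GCD: a:c = 5:3

5:3


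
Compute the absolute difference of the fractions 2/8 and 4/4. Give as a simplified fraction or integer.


Simplify: 2/8 = 1/4 and 4/4 = 1
Find common denominator: LCD = 4
Convert: 1/4 and 4/4
Difference = |1 - 4|/4 = 3/4
Simplified = 3/4

3/4


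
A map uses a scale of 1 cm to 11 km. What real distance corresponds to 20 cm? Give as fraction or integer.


Map scale: 1 cm = 11 km
Measured distance on map = 20 cm
Set up proportion: 20 * 11 / 1
= 220 / 1
= 220 km

220


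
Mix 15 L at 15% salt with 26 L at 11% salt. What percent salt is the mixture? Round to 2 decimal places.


Solute in mixture 1 = 15% of 15 L = 15*15/100 = 9/4 L
Solute in mixture 2 = 11% of 26 L = 26*11/100 = 143/50 L
Total solute = 9/4 + 143/50 = 511/100 L
Total volume = 15 + 26 = 41 L
Final concentration = 511/100/41 * 100 = 12.46%

12.46


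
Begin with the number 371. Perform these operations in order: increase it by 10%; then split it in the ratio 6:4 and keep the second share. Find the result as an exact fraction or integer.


Start with 371.
Step 1: Increase by 10%: 371 * 110/100 = 4081/10
Step 2: Split 6:4, second share = 4081/10 * 4/10 = 4081/25
Final result = 4081/25

4081/25


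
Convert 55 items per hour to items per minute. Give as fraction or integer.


Converting from per hour to per minute
Rate = 55 items per hour
Divide by 60: 55/60
= 11/12 items per minute

11/12


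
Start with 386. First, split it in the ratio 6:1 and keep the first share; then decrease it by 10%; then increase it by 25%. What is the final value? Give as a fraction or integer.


Start with 386.
Step 1: Split 6:1, first share = 386 * 6/7 = 2316/7
Step 2: Decrease by 10%: 2316/7 * 90/100 = 10422/35
Step 3: Increase by 25%: 10422/35 * 125/100 = 5211/14
Final result = 5211/14

5211/14


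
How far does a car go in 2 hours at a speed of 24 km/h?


Using distance = speed * time
Speed = 24 km/h
Time = 2 hours
Distance = 24 * 2
= 48 km

48


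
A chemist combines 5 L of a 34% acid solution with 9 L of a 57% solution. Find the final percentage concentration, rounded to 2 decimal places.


Solute in mixture 1 = 34% of 5 L = 5*34/100 = 17/10 L
Solute in mixture 2 = 57% of 9 L = 9*57/100 = 513/100 L
Total solute = 17/10 + 513/100 = 683/100 L
Total volume = 5 + 9 = 14 L
Final concentration = 683/100/14 * 100 = 48.79%

48.79


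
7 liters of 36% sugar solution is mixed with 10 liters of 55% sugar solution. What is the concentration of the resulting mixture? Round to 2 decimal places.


Solute in mixture 1 = 36% of 7 L = 7*36/100 = 63/25 L
Solute in mixture 2 = 55% of 10 L = 10*55/100 = 11/2 L
Total solute = 63/25 + 11/2 = 401/50 L
Total volume = 7 + 10 = 17 L
Final concentration = 401/50/17 * 100 = 47.18%

47.18


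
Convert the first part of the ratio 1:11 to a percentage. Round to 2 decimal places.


Total parts = 1 + 11 = 12
First part fraction = 1/12
Percentage = (1/12) * 100
= 0.083333 * 100
= 8.33%

8.33


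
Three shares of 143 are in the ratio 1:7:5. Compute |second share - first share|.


Total parts = 1 + 7 + 5 = 13
Value per part = 143 / 13 = 11
Shares: 1*11=11, 7*11=77, 5*11=55
Second share = 77, first share = 11
Difference = |77 - 11| = 66

66


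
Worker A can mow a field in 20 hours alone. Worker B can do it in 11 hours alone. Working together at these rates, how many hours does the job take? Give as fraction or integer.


Rate of A = 1/20 job per hour
Rate of B = 1/11 job per hour
Combined rate = 1/20 + 1/11
Find common denominator: (11 + 20)/(20*11) = 31/220
Combined rate = 31/220 job per hour
Time together = 1 / (31/220) = 220/31 hours

220/31


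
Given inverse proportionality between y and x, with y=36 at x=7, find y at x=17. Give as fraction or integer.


Inverse proportion: y = k/x
Find k: k = 7 * 36 = 252
Compute y at x=17: y = 252/17
y = 252/17

252/17


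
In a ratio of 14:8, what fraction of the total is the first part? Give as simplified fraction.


Total parts = 14 + 8 = 22
First part fraction = 14/22
Simplify: 14/22 = 7/11

7/11


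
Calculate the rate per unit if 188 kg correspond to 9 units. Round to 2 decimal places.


Total kg = 188
Number of units = 9
Unit rate = 188 / 9
= 20.89 kg per unit

20.89


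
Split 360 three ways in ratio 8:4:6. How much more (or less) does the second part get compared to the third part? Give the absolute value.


Total parts = 8 + 4 + 6 = 18
Value per part = 360 / 18 = 20
Shares: 8*20=160, 4*20=80, 6*20=120
Second share = 80, third share = 120
Difference = |80 - 120| = 40

40


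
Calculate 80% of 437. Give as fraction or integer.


Compute 80% of 437
Convert percentage: 80% = 80/100
Multiply: 437 * 80/100
= 34960/100
= 1748/5

1748/5


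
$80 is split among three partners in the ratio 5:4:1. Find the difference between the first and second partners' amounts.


Total parts = 5 + 4 + 1 = 10
Value per part = 80 / 10 = 8
Shares: 5*8=40, 4*8=32, 1*8=8
First share = 40, second share = 32
Difference = |40 - 32| = 8

8


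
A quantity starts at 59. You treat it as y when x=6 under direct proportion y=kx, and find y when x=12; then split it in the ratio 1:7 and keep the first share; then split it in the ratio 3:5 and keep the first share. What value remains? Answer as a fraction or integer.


Start with 59.
Step 1: Direct prop: k = (59)/6; new y = k*12 = 59*12/6 = 118
Step 2: Split 1:7, first share = 118 * 1/8 = 59/4
Step 3: Split 3:5, first share = 59/4 * 3/8 = 177/32
Final result = 177/32

177/32


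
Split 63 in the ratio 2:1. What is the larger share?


Total parts = 2 + 1 = 3
Value per part = 63 / 3 = 21
First share = 2 * 21 = 42
Second share = 1 * 21 = 21
Larger share = 42

42


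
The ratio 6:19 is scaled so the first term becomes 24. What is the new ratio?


Original ratio: 6:19
First term target: 24
Scale factor = 24 / 6 = 4
Multiply second term: 19 * 4 = 76
Equivalent ratio = 24:76

24:76


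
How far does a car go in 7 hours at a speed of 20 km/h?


Using distance = speed * time
Speed = 20 km/h
Time = 7 hours
Distance = 20 * 7
= 140 km

140


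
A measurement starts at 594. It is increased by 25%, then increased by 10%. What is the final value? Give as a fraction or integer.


Start: 594
Step 1: increase by 25% => multiply by 125/100
  594 * 125/100 = 1485/2
Step 2: increase by 10% => multiply by 110/100
  1485/2 * 110/100 = 3267/4
Final value = 3267/4

3267/4


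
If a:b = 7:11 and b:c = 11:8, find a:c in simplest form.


Given a:b = 7:11 and b:c = 11:8
Make b consistent. Multiply first ratio by 11: a:b = 77:121
Multiply second ratio by 11: b:c = 121:88
Now b = 121 in both, so a:b:c = 77:121:88
Therefore a:c = 77:88
Simplify by GCD: a:c = 7:8

7:8


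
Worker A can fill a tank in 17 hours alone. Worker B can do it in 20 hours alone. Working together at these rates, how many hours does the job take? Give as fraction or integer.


Rate of A = 1/17 job per hour
Rate of B = 1/20 job per hour
Combined rate = 1/17 + 1/20
Find common denominator: (20 + 17)/(17*20) = 37/340
Combined rate = 37/340 job per hour
Time together = 1 / (37/340) = 340/37 hours

340/37


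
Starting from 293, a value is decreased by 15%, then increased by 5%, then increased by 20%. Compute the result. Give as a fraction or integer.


Start: 293
Step 1: decrease by 15% => multiply by 85/100
  293 * 85/100 = 4981/20
Step 2: increase by 5% => multiply by 105/100
  4981/20 * 105/100 = 104601/400
Step 3: increase by 20% => multiply by 120/100
  104601/400 * 120/100 = 313803/1000
Final value = 313803/1000

313803/1000


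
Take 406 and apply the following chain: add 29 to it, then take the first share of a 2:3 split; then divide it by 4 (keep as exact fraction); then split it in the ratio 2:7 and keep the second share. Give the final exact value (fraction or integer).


Start with 406.
Step 1: Add 29: 406+29=435; split 2:3 first = 435*2/5 = 174
Step 2: Divide by 4: 174 / 4 = 87/2
Step 3: Split 2:7, second share = 87/2 * 7/9 = 203/6
Final result = 203/6

203/6


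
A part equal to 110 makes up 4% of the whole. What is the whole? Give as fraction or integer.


Given: 110 is 4% of the whole
Set up: 110 = 4/100 * whole
whole = 110 * 100 / 4
whole = 11000 / 4
whole = 2750

2750


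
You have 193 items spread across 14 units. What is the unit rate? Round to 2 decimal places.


Total items = 193
Number of units = 14
Unit rate = 193 / 14
= 13.79 items per unit

13.79


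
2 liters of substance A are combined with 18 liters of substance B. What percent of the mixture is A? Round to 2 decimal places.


Volume of A = 2 L
Volume of B = 18 L
Total volume = 2 + 18 = 20 L
Percentage of A = (2/20) * 100
= 10.00%

10.00


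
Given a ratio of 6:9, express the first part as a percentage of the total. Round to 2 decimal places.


Total parts = 6 + 9 = 15
First part fraction = 6/15
Percentage = (6/15) * 100
= 0.4 * 100
= 40.00%

40.00


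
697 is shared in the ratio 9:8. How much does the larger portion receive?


Total parts = 9 + 8 = 17
Value per part = 697 / 17 = 41
First share = 9 * 41 = 369
Second share = 8 * 41 = 328
Larger share = 369

369


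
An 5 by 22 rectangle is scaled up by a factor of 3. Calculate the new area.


Original dimensions: 5 x 22
Enlargement factor = 3
New width = 5 * 3 = 15
New height = 22 * 3 = 66
New area = 15 * 66 = 990

990


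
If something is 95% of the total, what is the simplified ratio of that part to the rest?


Part = 95%, Remainder = 5%
Ratio = 95:5
GCD(95, 5) = 5
Simplify: 19:1 = 19:1

19:1


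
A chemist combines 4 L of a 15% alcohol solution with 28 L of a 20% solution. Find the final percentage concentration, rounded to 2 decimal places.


Solute in mixture 1 = 15% of 4 L = 4*15/100 = 3/5 L
Solute in mixture 2 = 20% of 28 L = 28*20/100 = 28/5 L
Total solute = 3/5 + 28/5 = 31/5 L
Total volume = 4 + 28 = 32 L
Final concentration = 31/5/32 * 100 = 19.38%

19.38


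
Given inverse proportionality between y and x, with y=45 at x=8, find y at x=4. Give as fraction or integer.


Inverse proportion: y = k/x
Find k: k = 8 * 45 = 360
Compute y at x=4: y = 360/4
y = 90

90


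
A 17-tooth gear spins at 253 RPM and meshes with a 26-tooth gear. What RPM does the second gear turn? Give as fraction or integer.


Gear ratio: teeth_A * RPM_A = teeth_B * RPM_B
17 * 253 = 26 * RPM_B
4301 = 26 * RPM_B
RPM_B = 4301 / 26
RPM_B = 4301/26

4301/26


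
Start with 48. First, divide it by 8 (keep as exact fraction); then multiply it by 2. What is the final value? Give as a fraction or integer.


Start with 48.
Step 1: Divide by 8: 48 / 8 = 6
Step 2: Multiply by 2: 6 * 2 = 12
Final result = 12

12


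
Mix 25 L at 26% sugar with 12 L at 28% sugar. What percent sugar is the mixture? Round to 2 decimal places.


Solute in mixture 1 = 26% of 25 L = 25*26/100 = 13/2 L
Solute in mixture 2 = 28% of 12 L = 12*28/100 = 84/25 L
Total solute = 13/2 + 84/25 = 493/50 L
Total volume = 25 + 12 = 37 L
Final concentration = 493/50/37 * 100 = 26.65%

26.65


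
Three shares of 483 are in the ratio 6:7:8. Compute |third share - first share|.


Total parts = 6 + 7 + 8 = 21
Value per part = 483 / 21 = 23
Shares: 6*23=138, 7*23=161, 8*23=184
Third share = 184, first share = 138
Difference = |184 - 138| = 46

46


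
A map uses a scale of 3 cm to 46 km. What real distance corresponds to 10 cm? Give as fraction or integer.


Map scale: 3 cm = 46 km
Measured distance on map = 10 cm
Set up proportion: 10 * 46 / 3
= 460 / 3
= 460/3 km

460/3


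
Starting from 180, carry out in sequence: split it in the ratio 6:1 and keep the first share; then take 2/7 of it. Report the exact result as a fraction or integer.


Start with 180.
Step 1: Split 6:1, first share = 180 * 6/7 = 1080/7
Step 2: Take 2/7: 1080/7 * 2/7 = 2160/49
Final result = 2160/49

2160/49


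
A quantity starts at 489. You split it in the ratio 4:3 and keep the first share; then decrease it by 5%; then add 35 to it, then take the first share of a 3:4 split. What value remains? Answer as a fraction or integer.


Start with 489.
Step 1: Split 4:3, first share = 489 * 4/7 = 1956/7
Step 2: Decrease by 5%: 1956/7 * 95/100 = 9291/35
Step 3: Add 35: 9291/35+35=10516/35; split 3:4 first = 10516/35*3/7 = 31548/245
Final result = 31548/245

31548/245


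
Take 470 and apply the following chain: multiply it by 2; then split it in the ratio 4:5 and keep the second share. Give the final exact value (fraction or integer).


Start with 470.
Step 1: Multiply by 2: 470 * 2 = 940
Step 2: Split 4:5, second share = 940 * 5/9 = 4700/9
Final result = 4700/9

4700/9


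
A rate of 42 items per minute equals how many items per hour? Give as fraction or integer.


Converting from per minute to per hour
Rate = 42 items per minute
Multiply by 60: 42 * 60
= 2520 items per hour

2520


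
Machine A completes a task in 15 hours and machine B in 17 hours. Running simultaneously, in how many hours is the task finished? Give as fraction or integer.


Rate of A = 1/15 job per hour
Rate of B = 1/17 job per hour
Combined rate = 1/15 + 1/17
Find common denominator: (17 + 15)/(15*17) = 32/255
Combined rate = 32/255 job per hour
Time together = 1 / (32/255) = 255/32 hours

255/32


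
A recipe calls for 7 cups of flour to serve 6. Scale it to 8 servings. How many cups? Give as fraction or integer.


Original: 7 cups for 6 servings
Target servings = 8
Scaling factor = 8/6
New amount = 7 * 8/6
= 56/6
= 28/3 cups

28/3


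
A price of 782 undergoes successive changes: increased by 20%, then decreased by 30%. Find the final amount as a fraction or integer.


Start: 782
Step 1: increase by 20% => multiply by 120/100
  782 * 120/100 = 4692/5
Step 2: decrease by 30% => multiply by 70/100
  4692/5 * 70/100 = 16422/25
Final value = 16422/25

16422/25


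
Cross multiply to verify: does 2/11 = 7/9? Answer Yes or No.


Cross multiply to check 2/11 = 7/9
Left cross product: 2 * 9 = 18
Right cross product: 11 * 7 = 77
18 != 77
Not equal, so proportions differ => No

No


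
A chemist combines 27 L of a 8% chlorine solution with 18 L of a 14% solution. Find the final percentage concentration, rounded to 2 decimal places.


Solute in mixture 1 = 8% of 27 L = 27*8/100 = 54/25 L
Solute in mixture 2 = 14% of 18 L = 18*14/100 = 63/25 L
Total solute = 54/25 + 63/25 = 117/25 L
Total volume = 27 + 18 = 45 L
Final concentration = 117/25/45 * 100 = 10.40%

10.40


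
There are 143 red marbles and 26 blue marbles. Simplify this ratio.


Find GCD(143, 26)
GCD = 13
Divide both by 13: 143/13 = 11, 26/13 = 2
Simplified ratio = 11:2

11:2


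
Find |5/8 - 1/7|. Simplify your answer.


Simplify: 5/8 = 5/8 and 1/7 = 1/7
Find common denominator: LCD = 56
Convert: 35/56 and 8/56
Difference = |35 - 8|/56 = 27/56
Simplified = 27/56

27/56


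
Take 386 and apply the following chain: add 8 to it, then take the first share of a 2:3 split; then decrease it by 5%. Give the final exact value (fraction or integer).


Start with 386.
Step 1: Add 8: 386+8=394; split 2:3 first = 394*2/5 = 788/5
Step 2: Decrease by 5%: 788/5 * 95/100 = 3743/25
Final result = 3743/25

3743/25


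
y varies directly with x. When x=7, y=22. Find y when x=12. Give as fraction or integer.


Direct proportion: y = kx
Find k: k = 22/7 = 22/7
Compute y at x=12: y = 22/7 * 12
y = 264/7

264/7


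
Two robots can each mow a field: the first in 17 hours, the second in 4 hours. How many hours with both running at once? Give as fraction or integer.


Rate of A = 1/17 job per hour
Rate of B = 1/4 job per hour
Combined rate = 1/17 + 1/4
Find common denominator: (4 + 17)/(17*4) = 21/68
Combined rate = 21/68 job per hour
Time together = 1 / (21/68) = 68/21 hours

68/21


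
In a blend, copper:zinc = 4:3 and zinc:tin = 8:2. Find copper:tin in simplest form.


Given a:b = 4:3 and b:c = 8:2
Make b consistent. Multiply first ratio by 8: a:b = 32:24
Multiply second ratio by 3: b:c = 24:6
Now b = 24 in both, so a:b:c = 32:24:6
Therefore a:c = 32:6
Simplify by GCD: a:c = 16:3

16:3


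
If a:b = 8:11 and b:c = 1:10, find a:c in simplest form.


Given a:b = 8:11 and b:c = 1:10
Make b consistent. Multiply first ratio by 1: a:b = 8:11
Multiply second ratio by 11: b:c = 11:110
Now b = 11 in both, so a:b:c = 8:11:110
Therefore a:c = 8:110
Simplify by GCD: a:c = 4:55

4:55


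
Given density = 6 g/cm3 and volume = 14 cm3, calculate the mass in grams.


Using mass = density * volume
Density = 6 g/cm3
Volume = 14 cm3
Mass = 6 * 14
= 84 g

84


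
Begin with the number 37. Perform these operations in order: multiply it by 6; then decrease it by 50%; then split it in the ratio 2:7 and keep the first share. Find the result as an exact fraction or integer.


Start with 37.
Step 1: Multiply by 6: 37 * 6 = 222
Step 2: Decrease by 50%: 222 * 50/100 = 111
Step 3: Split 2:7, first share = 111 * 2/9 = 74/3
Final result = 74/3

74/3


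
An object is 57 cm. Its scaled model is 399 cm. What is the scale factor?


Original length = 57 cm
Scaled length = 399 cm
Scale factor = 399 / 57
= 7

7


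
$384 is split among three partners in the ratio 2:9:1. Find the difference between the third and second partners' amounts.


Total parts = 2 + 9 + 1 = 12
Value per part = 384 / 12 = 32
Shares: 2*32=64, 9*32=288, 1*32=32
Third share = 32, second share = 288
Difference = |32 - 288| = 256

256


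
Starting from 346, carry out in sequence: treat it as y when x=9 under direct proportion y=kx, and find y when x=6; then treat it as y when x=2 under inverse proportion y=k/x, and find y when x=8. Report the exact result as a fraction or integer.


Start with 346.
Step 1: Direct prop: k = (346)/9; new y = k*6 = 346*6/9 = 692/3
Step 2: Inverse prop: k = (692/3)*2; new y = k/8 = 692/3*2/8 = 173/3
Final result = 173/3

173/3


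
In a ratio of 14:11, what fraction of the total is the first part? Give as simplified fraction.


Total parts = 14 + 11 = 25
First part fraction = 14/25
Simplify: 14/25 = 14/25

14/25


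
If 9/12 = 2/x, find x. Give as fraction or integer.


Setting up: 9/12 = 2/x
Cross multiply: 9 * x = 12 * 2
9x = 24
x = 24/9
x = 8/3

8/3


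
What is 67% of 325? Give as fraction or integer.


Compute 67% of 325
Convert percentage: 67% = 67/100
Multiply: 325 * 67/100
= 21775/100
= 871/4

871/4


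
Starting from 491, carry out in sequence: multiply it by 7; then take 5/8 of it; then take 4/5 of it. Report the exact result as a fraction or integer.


Start with 491.
Step 1: Multiply by 7: 491 * 7 = 3437
Step 2: Take 5/8: 3437 * 5/8 = 17185/8
Step 3: Take 4/5: 17185/8 * 4/5 = 3437/2
Final result = 3437/2

3437/2


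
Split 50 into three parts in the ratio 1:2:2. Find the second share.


Ratio = 1:2:2
Total parts = 1 + 2 + 2 = 5
Value per part = 50 / 5 = 10
First share = 1 * 10 = 10
Middle share = 2 * 10 = 20
Third share = 2 * 10 = 20

20


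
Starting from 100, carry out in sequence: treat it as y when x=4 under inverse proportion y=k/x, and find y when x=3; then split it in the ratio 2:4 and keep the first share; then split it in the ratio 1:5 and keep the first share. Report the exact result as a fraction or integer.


Start with 100.
Step 1: Inverse prop: k = (100)*4; new y = k/3 = 100*4/3 = 400/3
Step 2: Split 2:4, first share = 400/3 * 2/6 = 400/9
Step 3: Split 1:5, first share = 400/9 * 1/6 = 200/27
Final result = 200/27

200/27


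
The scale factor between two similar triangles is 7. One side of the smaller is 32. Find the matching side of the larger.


Similar triangles have proportional sides
Scale factor = 7
Smaller side = 32
Corresponding larger side = 32 * 7
= 224

224


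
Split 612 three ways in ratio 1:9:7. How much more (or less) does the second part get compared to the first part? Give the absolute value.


Total parts = 1 + 9 + 7 = 17
Value per part = 612 / 17 = 36
Shares: 1*36=36, 9*36=324, 7*36=252
Second share = 324, first share = 36
Difference = |324 - 36| = 288

288


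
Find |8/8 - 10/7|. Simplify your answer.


Simplify: 8/8 = 1 and 10/7 = 10/7
Find common denominator: LCD = 7
Convert: 7/7 and 10/7
Difference = |7 - 10|/7 = 3/7
Simplified = 3/7

3/7


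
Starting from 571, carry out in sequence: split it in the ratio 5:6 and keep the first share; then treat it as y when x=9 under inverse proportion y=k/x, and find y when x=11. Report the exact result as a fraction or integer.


Start with 571.
Step 1: Split 5:6, first share = 571 * 5/11 = 2855/11
Step 2: Inverse prop: k = (2855/11)*9; new y = k/11 = 2855/11*9/11 = 25695/121
Final result = 25695/121

25695/121


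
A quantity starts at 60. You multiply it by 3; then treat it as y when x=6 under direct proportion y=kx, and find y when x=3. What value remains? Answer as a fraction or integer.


Start with 60.
Step 1: Multiply by 3: 60 * 3 = 180
Step 2: Direct prop: k = (180)/6; new y = k*3 = 180*3/6 = 90
Final result = 90

90


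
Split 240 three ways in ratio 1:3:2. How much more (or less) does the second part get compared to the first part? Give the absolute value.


Total parts = 1 + 3 + 2 = 6
Value per part = 240 / 6 = 40
Shares: 1*40=40, 3*40=120, 2*40=80
Second share = 120, first share = 40
Difference = |120 - 40| = 80

80


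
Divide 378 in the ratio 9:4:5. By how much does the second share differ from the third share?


Total parts = 9 + 4 + 5 = 18
Value per part = 378 / 18 = 21
Shares: 9*21=189, 4*21=84, 5*21=105
Second share = 84, third share = 105
Difference = |84 - 105| = 21

21


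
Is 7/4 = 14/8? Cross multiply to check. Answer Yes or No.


Cross multiply to check 7/4 = 14/8
Left cross product: 7 * 8 = 56
Right cross product: 4 * 14 = 56
56 = 56
Equal, so proportions match => Yes

Yes


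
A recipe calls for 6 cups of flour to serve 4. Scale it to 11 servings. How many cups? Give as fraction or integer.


Original: 6 cups for 4 servings
Target servings = 11
Scaling factor = 11/4
New amount = 6 * 11/4
= 66/4
= 33/2 cups

33/2


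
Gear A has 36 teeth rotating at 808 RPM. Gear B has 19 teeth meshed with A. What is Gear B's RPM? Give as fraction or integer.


Gear ratio: teeth_A * RPM_A = teeth_B * RPM_B
36 * 808 = 19 * RPM_B
29088 = 19 * RPM_B
RPM_B = 29088 / 19
RPM_B = 29088/19

29088/19


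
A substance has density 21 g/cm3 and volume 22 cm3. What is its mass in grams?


Using mass = density * volume
Density = 21 g/cm3
Volume = 22 cm3
Mass = 21 * 22
= 462 g

462


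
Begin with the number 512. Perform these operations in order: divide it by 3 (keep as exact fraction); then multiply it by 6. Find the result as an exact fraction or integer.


Start with 512.
Step 1: Divide by 3: 512 / 3 = 512/3
Step 2: Multiply by 6: 512/3 * 6 = 1024
Final result = 1024

1024


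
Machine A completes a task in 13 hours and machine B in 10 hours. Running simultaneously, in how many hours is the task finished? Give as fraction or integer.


Rate of A = 1/13 job per hour
Rate of B = 1/10 job per hour
Combined rate = 1/13 + 1/10
Find common denominator: (10 + 13)/(13*10) = 23/130
Combined rate = 23/130 job per hour
Time together = 1 / (23/130) = 130/23 hours

130/23


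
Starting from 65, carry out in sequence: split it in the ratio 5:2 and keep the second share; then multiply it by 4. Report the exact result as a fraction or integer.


Start with 65.
Step 1: Split 5:2, second share = 65 * 2/7 = 130/7
Step 2: Multiply by 4: 130/7 * 4 = 520/7
Final result = 520/7

520/7


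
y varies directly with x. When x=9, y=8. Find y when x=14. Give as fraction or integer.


Direct proportion: y = kx
Find k: k = 8/9 = 8/9
Compute y at x=14: y = 8/9 * 14
y = 112/9

112/9


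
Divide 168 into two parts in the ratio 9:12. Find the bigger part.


Total parts = 9 + 12 = 21
Value per part = 168 / 21 = 8
First share = 9 * 8 = 72
Second share = 12 * 8 = 96
Larger share = 96

96
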